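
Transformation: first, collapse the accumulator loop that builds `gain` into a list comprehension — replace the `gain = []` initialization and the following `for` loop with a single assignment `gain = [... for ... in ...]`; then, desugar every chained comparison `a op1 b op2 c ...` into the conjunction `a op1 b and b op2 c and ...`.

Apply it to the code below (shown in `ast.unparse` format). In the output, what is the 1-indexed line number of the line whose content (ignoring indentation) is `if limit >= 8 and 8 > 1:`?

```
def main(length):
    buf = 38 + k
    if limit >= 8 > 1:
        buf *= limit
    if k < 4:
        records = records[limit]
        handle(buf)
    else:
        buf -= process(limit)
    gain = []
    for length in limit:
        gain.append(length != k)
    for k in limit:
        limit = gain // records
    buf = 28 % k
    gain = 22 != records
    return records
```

Transformed code:
def main(length):
    buf = 38 + k
    if limit >= 8 and 8 > 1:
        buf *= limit
    if k < 4:
        records = records[limit]
        handle(buf)
    else:
        buf -= process(limit)
    gain = [length != k for length in limit]
    for k in limit:
        limit = gain // records
    buf = 28 % k
    gain = 22 != records
    return records

3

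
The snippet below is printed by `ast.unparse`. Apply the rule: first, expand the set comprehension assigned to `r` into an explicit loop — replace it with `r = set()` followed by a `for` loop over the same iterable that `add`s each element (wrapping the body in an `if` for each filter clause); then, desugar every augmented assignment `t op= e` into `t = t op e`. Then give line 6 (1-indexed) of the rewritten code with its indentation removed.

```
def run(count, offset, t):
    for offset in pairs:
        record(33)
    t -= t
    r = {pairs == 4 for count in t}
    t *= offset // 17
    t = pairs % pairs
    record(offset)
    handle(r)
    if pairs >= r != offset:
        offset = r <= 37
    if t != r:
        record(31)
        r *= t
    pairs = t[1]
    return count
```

for count in t:

Transformed code:
def run(count, offset, t):
    for offset in pairs:
        record(33)
    t = t - t
    r = set()
    for count in t:
        r.add(pairs == 4)
    t = t * (offset // 17)
    t = pairs % pairs
    record(offset)
    handle(r)
    if pairs >= r != offset:
        offset = r <= 37
    if t != r:
        record(31)
        r = r * t
    pairs = t[1]
    return count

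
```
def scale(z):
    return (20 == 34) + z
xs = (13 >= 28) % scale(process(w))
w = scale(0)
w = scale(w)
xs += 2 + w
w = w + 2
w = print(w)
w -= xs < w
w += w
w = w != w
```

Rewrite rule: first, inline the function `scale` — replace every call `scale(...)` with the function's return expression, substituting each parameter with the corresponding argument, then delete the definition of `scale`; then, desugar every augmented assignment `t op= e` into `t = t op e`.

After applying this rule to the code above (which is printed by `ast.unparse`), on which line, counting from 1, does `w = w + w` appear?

8

Transformed code:
xs = (13 >= 28) % ((20 == 34) + process(w))
w = (20 == 34) + 0
w = (20 == 34) + w
xs = xs + (2 + w)
w = w + 2
w = print(w)
w = w - (xs < w)
w = w + w
w = w != w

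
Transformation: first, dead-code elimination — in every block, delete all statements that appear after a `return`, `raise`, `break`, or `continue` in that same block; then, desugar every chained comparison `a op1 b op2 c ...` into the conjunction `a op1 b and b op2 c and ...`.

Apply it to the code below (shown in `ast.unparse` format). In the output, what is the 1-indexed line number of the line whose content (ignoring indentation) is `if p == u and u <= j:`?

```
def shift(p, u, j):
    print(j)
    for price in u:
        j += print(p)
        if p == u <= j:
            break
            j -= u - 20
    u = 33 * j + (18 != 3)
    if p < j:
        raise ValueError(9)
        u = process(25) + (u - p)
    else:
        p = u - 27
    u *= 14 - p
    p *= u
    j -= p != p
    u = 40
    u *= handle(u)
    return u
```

Transformed code:
def shift(p, u, j):
    print(j)
    for price in u:
        j += print(p)
        if p == u and u <= j:
            break
    u = 33 * j + (18 != 3)
    if p < j:
        raise ValueError(9)
    else:
        p = u - 27
    u *= 14 - p
    p *= u
    j -= p != p
    u = 40
    u *= handle(u)
    return u

5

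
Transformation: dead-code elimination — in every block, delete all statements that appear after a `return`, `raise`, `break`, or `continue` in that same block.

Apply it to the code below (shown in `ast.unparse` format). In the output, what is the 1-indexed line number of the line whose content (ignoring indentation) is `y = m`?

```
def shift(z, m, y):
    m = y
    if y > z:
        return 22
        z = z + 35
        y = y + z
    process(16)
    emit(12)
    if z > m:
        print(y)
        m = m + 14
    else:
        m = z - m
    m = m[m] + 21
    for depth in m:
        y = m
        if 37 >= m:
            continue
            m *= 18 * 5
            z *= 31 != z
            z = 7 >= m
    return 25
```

Transformed code:
def shift(z, m, y):
    m = y
    if y > z:
        return 22
    process(16)
    emit(12)
    if z > m:
        print(y)
        m = m + 14
    else:
        m = z - m
    m = m[m] + 21
    for depth in m:
        y = m
        if 37 >= m:
            continue
    return 25

14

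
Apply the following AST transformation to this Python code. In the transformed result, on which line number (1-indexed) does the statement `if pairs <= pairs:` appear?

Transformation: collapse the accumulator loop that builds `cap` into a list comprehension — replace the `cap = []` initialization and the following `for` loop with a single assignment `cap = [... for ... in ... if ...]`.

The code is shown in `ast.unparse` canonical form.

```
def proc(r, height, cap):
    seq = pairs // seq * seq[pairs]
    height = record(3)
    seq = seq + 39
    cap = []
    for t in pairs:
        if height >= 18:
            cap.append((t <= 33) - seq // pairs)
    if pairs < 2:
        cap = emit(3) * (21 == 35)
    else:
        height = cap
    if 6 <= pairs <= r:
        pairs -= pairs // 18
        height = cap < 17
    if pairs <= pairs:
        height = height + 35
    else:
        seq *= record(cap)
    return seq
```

13

Transformed code:
def proc(r, height, cap):
    seq = pairs // seq * seq[pairs]
    height = record(3)
    seq = seq + 39
    cap = [(t <= 33) - seq // pairs for t in pairs if height >= 18]
    if pairs < 2:
        cap = emit(3) * (21 == 35)
    else:
        height = cap
    if 6 <= pairs <= r:
        pairs -= pairs // 18
        height = cap < 17
    if pairs <= pairs:
        height = height + 35
    else:
        seq *= record(cap)
    return seq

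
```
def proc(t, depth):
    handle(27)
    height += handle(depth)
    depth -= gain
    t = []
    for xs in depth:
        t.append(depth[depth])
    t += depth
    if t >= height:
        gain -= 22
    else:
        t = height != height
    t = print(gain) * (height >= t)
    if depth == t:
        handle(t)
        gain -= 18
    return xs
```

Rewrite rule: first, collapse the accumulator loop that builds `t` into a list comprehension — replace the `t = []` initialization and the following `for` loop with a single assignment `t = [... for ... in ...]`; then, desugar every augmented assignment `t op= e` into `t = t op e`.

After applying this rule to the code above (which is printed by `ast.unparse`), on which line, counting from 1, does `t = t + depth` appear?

6

Transformed code:
def proc(t, depth):
    handle(27)
    height = height + handle(depth)
    depth = depth - gain
    t = [depth[depth] for xs in depth]
    t = t + depth
    if t >= height:
        gain = gain - 22
    else:
        t = height != height
    t = print(gain) * (height >= t)
    if depth == t:
        handle(t)
        gain = gain - 18
    return xs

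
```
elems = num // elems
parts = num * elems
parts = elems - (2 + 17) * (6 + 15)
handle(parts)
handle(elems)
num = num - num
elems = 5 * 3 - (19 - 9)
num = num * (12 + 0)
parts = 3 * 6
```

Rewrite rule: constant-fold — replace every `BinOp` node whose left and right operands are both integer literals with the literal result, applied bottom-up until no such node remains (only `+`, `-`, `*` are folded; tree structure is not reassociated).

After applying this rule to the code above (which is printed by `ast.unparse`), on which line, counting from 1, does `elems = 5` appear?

Transformed code:
elems = num // elems
parts = num * elems
parts = elems - 399
handle(parts)
handle(elems)
num = num - num
elems = 5
num = num * 12
parts = 18

7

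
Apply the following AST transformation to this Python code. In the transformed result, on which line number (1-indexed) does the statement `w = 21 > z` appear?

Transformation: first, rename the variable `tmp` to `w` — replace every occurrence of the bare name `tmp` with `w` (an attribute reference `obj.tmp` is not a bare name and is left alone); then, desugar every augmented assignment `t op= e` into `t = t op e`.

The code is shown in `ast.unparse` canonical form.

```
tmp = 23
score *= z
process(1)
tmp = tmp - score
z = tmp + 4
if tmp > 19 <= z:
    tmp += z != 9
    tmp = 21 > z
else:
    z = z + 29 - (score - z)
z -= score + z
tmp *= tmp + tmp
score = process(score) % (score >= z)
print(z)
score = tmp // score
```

Transformed code:
w = 23
score = score * z
process(1)
w = w - score
z = w + 4
if w > 19 <= z:
    w = w + (z != 9)
    w = 21 > z
else:
    z = z + 29 - (score - z)
z = z - (score + z)
w = w * (w + w)
score = process(score) % (score >= z)
print(z)
score = w // score

8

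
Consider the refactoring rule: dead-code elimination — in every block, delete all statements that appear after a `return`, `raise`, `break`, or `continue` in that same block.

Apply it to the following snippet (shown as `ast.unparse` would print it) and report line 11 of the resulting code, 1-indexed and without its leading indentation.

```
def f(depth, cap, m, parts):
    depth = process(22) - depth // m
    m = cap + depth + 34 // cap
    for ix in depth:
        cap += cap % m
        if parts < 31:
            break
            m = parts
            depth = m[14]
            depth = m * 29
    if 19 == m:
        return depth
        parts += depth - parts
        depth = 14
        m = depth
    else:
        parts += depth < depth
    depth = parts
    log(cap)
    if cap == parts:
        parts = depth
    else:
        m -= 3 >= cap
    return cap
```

Transformed code:
def f(depth, cap, m, parts):
    depth = process(22) - depth // m
    m = cap + depth + 34 // cap
    for ix in depth:
        cap += cap % m
        if parts < 31:
            break
    if 19 == m:
        return depth
    else:
        parts += depth < depth
    depth = parts
    log(cap)
    if cap == parts:
        parts = depth
    else:
        m -= 3 >= cap
    return cap

parts += depth < depth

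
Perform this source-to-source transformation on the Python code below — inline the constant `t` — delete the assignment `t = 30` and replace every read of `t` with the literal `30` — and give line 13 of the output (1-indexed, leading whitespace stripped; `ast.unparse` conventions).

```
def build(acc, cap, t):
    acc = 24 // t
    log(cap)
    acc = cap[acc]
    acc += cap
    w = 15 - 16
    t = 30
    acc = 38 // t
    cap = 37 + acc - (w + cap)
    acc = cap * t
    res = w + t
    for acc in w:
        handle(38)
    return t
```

Transformed code:
def build(acc, cap, t):
    acc = 24 // 30
    log(cap)
    acc = cap[acc]
    acc += cap
    w = 15 - 16
    acc = 38 // 30
    cap = 37 + acc - (w + cap)
    acc = cap * 30
    res = w + 30
    for acc in w:
        handle(38)
    return 30

return 30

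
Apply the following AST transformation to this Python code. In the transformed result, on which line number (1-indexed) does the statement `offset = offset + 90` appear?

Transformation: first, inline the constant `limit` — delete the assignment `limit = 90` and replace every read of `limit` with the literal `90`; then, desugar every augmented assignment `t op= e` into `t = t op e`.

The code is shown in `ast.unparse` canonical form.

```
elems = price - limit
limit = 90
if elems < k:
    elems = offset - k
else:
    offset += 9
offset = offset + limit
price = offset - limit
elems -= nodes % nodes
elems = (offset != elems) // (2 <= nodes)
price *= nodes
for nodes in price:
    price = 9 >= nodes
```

Transformed code:
elems = price - 90
if elems < k:
    elems = offset - k
else:
    offset = offset + 9
offset = offset + 90
price = offset - 90
elems = elems - nodes % nodes
elems = (offset != elems) // (2 <= nodes)
price = price * nodes
for nodes in price:
    price = 9 >= nodes

6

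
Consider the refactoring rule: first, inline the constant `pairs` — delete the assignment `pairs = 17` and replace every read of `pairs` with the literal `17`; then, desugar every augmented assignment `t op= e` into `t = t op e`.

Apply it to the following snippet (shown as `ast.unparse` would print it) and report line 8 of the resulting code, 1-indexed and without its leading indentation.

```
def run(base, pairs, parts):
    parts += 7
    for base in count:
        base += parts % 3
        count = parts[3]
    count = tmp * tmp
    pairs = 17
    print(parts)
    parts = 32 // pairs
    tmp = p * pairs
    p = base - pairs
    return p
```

Transformed code:
def run(base, pairs, parts):
    parts = parts + 7
    for base in count:
        base = base + parts % 3
        count = parts[3]
    count = tmp * tmp
    print(parts)
    parts = 32 // 17
    tmp = p * 17
    p = base - 17
    return p

parts = 32 // 17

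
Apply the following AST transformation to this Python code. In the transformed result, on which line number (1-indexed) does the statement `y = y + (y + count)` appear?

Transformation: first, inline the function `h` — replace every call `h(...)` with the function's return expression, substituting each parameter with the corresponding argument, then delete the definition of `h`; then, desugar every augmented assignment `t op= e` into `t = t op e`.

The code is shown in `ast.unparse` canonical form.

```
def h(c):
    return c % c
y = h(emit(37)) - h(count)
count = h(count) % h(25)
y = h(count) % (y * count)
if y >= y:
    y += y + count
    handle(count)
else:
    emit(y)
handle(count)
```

Transformed code:
y = emit(37) % emit(37) - count % count
count = count % count % (25 % 25)
y = count % count % (y * count)
if y >= y:
    y = y + (y + count)
    handle(count)
else:
    emit(y)
handle(count)

5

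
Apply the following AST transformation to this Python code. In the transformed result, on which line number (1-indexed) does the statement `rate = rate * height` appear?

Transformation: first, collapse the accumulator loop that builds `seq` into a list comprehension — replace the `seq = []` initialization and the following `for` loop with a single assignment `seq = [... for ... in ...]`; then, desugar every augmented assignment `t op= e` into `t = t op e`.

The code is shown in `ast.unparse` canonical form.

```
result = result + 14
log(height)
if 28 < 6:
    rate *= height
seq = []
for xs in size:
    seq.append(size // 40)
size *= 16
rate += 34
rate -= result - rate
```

4

Transformed code:
result = result + 14
log(height)
if 28 < 6:
    rate = rate * height
seq = [size // 40 for xs in size]
size = size * 16
rate = rate + 34
rate = rate - (result - rate)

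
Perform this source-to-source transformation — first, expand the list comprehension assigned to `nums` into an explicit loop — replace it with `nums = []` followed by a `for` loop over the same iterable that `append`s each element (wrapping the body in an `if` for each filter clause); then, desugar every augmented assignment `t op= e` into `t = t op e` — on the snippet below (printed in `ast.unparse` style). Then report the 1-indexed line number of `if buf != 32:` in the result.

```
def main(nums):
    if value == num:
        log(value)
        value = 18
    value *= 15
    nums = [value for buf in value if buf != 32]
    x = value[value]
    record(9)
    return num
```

8

Transformed code:
def main(nums):
    if value == num:
        log(value)
        value = 18
    value = value * 15
    nums = []
    for buf in value:
        if buf != 32:
            nums.append(value)
    x = value[value]
    record(9)
    return num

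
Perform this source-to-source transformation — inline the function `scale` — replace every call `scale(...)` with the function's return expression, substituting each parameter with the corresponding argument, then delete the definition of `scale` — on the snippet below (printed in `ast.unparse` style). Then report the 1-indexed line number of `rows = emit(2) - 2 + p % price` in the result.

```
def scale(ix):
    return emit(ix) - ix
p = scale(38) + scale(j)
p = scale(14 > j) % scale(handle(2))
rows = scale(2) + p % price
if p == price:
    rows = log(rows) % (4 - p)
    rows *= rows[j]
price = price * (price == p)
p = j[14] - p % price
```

Transformed code:
p = emit(38) - 38 + (emit(j) - j)
p = (emit(14 > j) - (14 > j)) % (emit(handle(2)) - handle(2))
rows = emit(2) - 2 + p % price
if p == price:
    rows = log(rows) % (4 - p)
    rows *= rows[j]
price = price * (price == p)
p = j[14] - p % price

3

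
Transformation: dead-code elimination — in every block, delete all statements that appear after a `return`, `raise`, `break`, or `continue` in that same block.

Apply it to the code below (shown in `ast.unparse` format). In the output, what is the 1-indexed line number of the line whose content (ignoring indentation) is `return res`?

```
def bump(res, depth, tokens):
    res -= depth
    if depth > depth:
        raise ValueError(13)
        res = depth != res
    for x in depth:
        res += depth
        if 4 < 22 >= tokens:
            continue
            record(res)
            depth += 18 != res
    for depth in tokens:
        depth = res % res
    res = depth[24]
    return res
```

12

Transformed code:
def bump(res, depth, tokens):
    res -= depth
    if depth > depth:
        raise ValueError(13)
    for x in depth:
        res += depth
        if 4 < 22 >= tokens:
            continue
    for depth in tokens:
        depth = res % res
    res = depth[24]
    return res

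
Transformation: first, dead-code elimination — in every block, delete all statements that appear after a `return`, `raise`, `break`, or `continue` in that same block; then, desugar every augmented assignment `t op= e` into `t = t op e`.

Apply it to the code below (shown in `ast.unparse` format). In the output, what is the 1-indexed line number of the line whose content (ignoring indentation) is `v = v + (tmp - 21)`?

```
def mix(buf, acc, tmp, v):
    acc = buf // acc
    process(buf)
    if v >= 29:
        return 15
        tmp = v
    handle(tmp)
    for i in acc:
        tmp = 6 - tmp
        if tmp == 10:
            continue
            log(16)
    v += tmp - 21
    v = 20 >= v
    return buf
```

11

Transformed code:
def mix(buf, acc, tmp, v):
    acc = buf // acc
    process(buf)
    if v >= 29:
        return 15
    handle(tmp)
    for i in acc:
        tmp = 6 - tmp
        if tmp == 10:
            continue
    v = v + (tmp - 21)
    v = 20 >= v
    return buf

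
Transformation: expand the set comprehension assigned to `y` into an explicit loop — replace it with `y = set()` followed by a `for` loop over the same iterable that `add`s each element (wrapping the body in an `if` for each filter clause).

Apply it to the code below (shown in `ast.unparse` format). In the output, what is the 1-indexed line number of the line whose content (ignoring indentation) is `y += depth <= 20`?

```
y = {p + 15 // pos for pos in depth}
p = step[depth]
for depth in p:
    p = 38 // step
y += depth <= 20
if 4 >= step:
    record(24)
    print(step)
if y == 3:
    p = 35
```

Transformed code:
y = set()
for pos in depth:
    y.add(p + 15 // pos)
p = step[depth]
for depth in p:
    p = 38 // step
y += depth <= 20
if 4 >= step:
    record(24)
    print(step)
if y == 3:
    p = 35

7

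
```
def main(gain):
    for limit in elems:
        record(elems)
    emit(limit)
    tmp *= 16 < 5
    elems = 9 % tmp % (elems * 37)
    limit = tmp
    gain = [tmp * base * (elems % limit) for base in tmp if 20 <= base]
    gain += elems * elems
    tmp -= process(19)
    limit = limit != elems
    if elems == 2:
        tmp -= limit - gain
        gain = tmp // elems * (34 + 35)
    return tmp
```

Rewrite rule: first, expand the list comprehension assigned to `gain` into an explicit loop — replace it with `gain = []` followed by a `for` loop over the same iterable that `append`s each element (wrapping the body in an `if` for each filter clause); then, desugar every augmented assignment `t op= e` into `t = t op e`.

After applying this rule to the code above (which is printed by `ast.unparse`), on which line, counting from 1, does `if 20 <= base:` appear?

10

Transformed code:
def main(gain):
    for limit in elems:
        record(elems)
    emit(limit)
    tmp = tmp * (16 < 5)
    elems = 9 % tmp % (elems * 37)
    limit = tmp
    gain = []
    for base in tmp:
        if 20 <= base:
            gain.append(tmp * base * (elems % limit))
    gain = gain + elems * elems
    tmp = tmp - process(19)
    limit = limit != elems
    if elems == 2:
        tmp = tmp - (limit - gain)
        gain = tmp // elems * (34 + 35)
    return tmp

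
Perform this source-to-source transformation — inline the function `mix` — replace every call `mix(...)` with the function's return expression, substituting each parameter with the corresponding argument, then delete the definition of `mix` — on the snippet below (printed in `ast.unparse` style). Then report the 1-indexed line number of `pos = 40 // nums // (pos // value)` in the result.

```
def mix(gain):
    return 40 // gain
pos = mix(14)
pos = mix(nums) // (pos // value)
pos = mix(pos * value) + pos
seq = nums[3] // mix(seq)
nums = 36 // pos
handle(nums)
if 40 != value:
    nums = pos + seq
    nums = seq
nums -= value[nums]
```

2

Transformed code:
pos = 40 // 14
pos = 40 // nums // (pos // value)
pos = 40 // (pos * value) + pos
seq = nums[3] // (40 // seq)
nums = 36 // pos
handle(nums)
if 40 != value:
    nums = pos + seq
    nums = seq
nums -= value[nums]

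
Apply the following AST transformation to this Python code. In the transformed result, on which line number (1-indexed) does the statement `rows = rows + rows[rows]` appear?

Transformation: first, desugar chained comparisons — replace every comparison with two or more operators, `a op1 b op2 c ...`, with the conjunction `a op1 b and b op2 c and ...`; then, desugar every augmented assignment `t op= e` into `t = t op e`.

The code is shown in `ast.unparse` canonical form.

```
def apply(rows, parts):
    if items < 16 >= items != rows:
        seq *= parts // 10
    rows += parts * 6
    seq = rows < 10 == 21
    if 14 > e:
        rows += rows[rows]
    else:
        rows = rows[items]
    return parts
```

7

Transformed code:
def apply(rows, parts):
    if items < 16 and 16 >= items and (items != rows):
        seq = seq * (parts // 10)
    rows = rows + parts * 6
    seq = rows < 10 and 10 == 21
    if 14 > e:
        rows = rows + rows[rows]
    else:
        rows = rows[items]
    return parts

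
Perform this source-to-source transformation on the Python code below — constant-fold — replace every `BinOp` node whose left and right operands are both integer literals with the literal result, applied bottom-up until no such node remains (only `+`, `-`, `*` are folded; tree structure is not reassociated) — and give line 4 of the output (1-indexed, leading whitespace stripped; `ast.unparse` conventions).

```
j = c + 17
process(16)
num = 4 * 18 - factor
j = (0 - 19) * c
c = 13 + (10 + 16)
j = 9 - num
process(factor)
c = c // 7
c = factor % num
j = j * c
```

Transformed code:
j = c + 17
process(16)
num = 72 - factor
j = -19 * c
c = 39
j = 9 - num
process(factor)
c = c // 7
c = factor % num
j = j * c

j = -19 * c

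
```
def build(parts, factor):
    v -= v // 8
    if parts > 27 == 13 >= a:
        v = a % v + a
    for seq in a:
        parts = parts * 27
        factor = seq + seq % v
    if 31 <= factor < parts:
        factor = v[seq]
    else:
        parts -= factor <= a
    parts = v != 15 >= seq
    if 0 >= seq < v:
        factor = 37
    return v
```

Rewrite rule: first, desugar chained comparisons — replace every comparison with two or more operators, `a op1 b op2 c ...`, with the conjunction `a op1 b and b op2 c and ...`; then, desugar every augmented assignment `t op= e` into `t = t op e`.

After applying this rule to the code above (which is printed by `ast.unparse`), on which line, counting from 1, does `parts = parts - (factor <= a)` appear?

11

Transformed code:
def build(parts, factor):
    v = v - v // 8
    if parts > 27 and 27 == 13 and (13 >= a):
        v = a % v + a
    for seq in a:
        parts = parts * 27
        factor = seq + seq % v
    if 31 <= factor and factor < parts:
        factor = v[seq]
    else:
        parts = parts - (factor <= a)
    parts = v != 15 and 15 >= seq
    if 0 >= seq and seq < v:
        factor = 37
    return v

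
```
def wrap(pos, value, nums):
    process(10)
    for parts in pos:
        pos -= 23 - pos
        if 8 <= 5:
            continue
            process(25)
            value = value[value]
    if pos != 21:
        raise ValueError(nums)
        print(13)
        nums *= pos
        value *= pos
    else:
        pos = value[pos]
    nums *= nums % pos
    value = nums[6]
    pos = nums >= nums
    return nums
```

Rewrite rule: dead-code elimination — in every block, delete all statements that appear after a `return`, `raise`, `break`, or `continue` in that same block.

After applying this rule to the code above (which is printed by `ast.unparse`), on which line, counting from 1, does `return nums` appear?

14

Transformed code:
def wrap(pos, value, nums):
    process(10)
    for parts in pos:
        pos -= 23 - pos
        if 8 <= 5:
            continue
    if pos != 21:
        raise ValueError(nums)
    else:
        pos = value[pos]
    nums *= nums % pos
    value = nums[6]
    pos = nums >= nums
    return nums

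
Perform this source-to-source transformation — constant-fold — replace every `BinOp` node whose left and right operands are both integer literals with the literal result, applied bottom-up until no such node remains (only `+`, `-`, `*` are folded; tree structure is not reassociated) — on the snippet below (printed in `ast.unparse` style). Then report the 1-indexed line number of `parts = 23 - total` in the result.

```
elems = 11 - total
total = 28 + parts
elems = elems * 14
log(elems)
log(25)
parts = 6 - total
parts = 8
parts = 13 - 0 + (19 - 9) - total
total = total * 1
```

Transformed code:
elems = 11 - total
total = 28 + parts
elems = elems * 14
log(elems)
log(25)
parts = 6 - total
parts = 8
parts = 23 - total
total = total * 1

8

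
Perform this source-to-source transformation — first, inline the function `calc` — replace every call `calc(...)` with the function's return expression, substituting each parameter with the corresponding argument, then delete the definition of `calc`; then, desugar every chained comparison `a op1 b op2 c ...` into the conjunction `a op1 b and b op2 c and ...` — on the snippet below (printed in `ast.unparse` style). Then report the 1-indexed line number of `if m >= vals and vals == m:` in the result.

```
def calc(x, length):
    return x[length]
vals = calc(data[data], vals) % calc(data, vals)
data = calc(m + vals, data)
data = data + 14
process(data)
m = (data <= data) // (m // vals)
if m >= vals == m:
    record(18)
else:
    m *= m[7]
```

Transformed code:
vals = data[data][vals] % data[vals]
data = (m + vals)[data]
data = data + 14
process(data)
m = (data <= data) // (m // vals)
if m >= vals and vals == m:
    record(18)
else:
    m *= m[7]

6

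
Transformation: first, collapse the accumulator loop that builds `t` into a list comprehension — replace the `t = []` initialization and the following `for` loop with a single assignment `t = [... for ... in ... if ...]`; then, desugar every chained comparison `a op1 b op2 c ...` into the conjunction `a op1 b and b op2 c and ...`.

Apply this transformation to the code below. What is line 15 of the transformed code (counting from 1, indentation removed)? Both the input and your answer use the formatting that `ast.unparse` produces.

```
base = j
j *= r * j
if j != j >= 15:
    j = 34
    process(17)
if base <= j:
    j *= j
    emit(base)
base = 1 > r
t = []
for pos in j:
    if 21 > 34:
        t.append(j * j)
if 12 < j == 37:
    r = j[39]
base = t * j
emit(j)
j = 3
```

Transformed code:
base = j
j *= r * j
if j != j and j >= 15:
    j = 34
    process(17)
if base <= j:
    j *= j
    emit(base)
base = 1 > r
t = [j * j for pos in j if 21 > 34]
if 12 < j and j == 37:
    r = j[39]
base = t * j
emit(j)
j = 3

j = 3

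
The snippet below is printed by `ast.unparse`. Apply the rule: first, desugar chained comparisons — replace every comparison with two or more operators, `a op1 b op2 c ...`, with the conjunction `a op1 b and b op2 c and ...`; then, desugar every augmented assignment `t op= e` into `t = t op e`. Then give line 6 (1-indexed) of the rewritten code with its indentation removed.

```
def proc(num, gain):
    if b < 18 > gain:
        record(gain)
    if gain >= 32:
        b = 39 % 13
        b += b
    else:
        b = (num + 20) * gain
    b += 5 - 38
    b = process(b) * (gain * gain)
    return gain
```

b = b + b

Transformed code:
def proc(num, gain):
    if b < 18 and 18 > gain:
        record(gain)
    if gain >= 32:
        b = 39 % 13
        b = b + b
    else:
        b = (num + 20) * gain
    b = b + (5 - 38)
    b = process(b) * (gain * gain)
    return gain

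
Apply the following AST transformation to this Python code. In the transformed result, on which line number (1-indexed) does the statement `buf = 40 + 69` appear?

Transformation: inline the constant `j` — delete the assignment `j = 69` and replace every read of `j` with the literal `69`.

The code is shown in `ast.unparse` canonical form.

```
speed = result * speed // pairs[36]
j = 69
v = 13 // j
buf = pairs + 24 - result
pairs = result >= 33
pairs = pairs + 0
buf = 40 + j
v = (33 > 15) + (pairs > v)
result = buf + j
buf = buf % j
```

6

Transformed code:
speed = result * speed // pairs[36]
v = 13 // 69
buf = pairs + 24 - result
pairs = result >= 33
pairs = pairs + 0
buf = 40 + 69
v = (33 > 15) + (pairs > v)
result = buf + 69
buf = buf % 69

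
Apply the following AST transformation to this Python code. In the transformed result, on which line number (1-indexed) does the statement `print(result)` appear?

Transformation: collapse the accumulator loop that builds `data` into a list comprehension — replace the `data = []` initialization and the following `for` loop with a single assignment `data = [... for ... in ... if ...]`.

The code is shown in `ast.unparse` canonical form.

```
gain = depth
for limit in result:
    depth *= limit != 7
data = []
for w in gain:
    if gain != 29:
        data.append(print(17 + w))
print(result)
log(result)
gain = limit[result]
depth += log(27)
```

Transformed code:
gain = depth
for limit in result:
    depth *= limit != 7
data = [print(17 + w) for w in gain if gain != 29]
print(result)
log(result)
gain = limit[result]
depth += log(27)

5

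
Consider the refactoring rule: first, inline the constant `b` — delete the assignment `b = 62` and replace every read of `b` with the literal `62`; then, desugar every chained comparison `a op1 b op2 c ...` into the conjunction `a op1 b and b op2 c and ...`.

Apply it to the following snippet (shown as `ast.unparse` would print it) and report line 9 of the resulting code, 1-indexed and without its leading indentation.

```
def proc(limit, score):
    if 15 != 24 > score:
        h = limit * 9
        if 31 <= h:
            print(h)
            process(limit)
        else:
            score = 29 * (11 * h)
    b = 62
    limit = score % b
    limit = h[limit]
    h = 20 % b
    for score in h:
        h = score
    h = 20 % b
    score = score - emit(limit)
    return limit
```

limit = score % 62

Transformed code:
def proc(limit, score):
    if 15 != 24 and 24 > score:
        h = limit * 9
        if 31 <= h:
            print(h)
            process(limit)
        else:
            score = 29 * (11 * h)
    limit = score % 62
    limit = h[limit]
    h = 20 % 62
    for score in h:
        h = score
    h = 20 % 62
    score = score - emit(limit)
    return limit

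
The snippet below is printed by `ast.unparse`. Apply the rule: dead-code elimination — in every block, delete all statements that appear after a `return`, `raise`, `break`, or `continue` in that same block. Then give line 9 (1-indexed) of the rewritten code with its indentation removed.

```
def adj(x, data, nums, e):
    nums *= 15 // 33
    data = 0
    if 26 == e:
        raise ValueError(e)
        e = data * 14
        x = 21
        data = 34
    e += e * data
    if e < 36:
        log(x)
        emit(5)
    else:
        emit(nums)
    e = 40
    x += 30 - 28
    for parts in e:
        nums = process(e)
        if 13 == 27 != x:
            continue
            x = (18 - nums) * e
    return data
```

Transformed code:
def adj(x, data, nums, e):
    nums *= 15 // 33
    data = 0
    if 26 == e:
        raise ValueError(e)
    e += e * data
    if e < 36:
        log(x)
        emit(5)
    else:
        emit(nums)
    e = 40
    x += 30 - 28
    for parts in e:
        nums = process(e)
        if 13 == 27 != x:
            continue
    return data

emit(5)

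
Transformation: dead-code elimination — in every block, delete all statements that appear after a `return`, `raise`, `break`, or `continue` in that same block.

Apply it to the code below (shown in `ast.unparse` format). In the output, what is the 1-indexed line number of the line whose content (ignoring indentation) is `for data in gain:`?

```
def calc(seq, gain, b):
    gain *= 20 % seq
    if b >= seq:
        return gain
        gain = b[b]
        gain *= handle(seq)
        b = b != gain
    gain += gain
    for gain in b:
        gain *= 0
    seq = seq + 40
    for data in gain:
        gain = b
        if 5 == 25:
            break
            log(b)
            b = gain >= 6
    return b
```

9

Transformed code:
def calc(seq, gain, b):
    gain *= 20 % seq
    if b >= seq:
        return gain
    gain += gain
    for gain in b:
        gain *= 0
    seq = seq + 40
    for data in gain:
        gain = b
        if 5 == 25:
            break
    return b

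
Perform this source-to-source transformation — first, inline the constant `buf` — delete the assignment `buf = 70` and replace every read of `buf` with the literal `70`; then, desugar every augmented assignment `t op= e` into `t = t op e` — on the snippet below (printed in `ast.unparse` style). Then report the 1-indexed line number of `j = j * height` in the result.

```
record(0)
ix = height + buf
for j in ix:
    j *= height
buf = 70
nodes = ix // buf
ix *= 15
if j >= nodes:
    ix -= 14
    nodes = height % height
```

Transformed code:
record(0)
ix = height + 70
for j in ix:
    j = j * height
nodes = ix // 70
ix = ix * 15
if j >= nodes:
    ix = ix - 14
    nodes = height % height

4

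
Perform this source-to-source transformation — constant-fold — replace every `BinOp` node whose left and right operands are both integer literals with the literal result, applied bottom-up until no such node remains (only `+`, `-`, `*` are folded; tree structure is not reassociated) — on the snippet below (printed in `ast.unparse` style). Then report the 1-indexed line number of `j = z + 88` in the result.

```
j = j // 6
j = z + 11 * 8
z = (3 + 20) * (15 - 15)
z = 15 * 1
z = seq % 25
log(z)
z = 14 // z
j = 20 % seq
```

2

Transformed code:
j = j // 6
j = z + 88
z = 0
z = 15
z = seq % 25
log(z)
z = 14 // z
j = 20 % seq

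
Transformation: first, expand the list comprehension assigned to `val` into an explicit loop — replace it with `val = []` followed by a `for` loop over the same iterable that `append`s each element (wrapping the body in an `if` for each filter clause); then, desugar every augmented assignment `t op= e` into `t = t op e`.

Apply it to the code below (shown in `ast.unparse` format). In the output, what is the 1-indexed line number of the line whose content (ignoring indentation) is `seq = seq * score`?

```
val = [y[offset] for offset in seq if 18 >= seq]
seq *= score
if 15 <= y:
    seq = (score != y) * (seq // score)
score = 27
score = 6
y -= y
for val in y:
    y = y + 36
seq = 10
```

5

Transformed code:
val = []
for offset in seq:
    if 18 >= seq:
        val.append(y[offset])
seq = seq * score
if 15 <= y:
    seq = (score != y) * (seq // score)
score = 27
score = 6
y = y - y
for val in y:
    y = y + 36
seq = 10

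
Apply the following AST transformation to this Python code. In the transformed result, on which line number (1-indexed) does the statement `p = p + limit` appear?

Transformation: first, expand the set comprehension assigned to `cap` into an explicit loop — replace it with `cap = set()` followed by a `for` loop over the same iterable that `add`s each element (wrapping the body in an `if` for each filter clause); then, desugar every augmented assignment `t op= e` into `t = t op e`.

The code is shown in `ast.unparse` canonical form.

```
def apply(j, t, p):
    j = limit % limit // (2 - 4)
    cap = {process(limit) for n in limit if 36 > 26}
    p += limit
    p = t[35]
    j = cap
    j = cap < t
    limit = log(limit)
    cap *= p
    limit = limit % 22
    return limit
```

Transformed code:
def apply(j, t, p):
    j = limit % limit // (2 - 4)
    cap = set()
    for n in limit:
        if 36 > 26:
            cap.add(process(limit))
    p = p + limit
    p = t[35]
    j = cap
    j = cap < t
    limit = log(limit)
    cap = cap * p
    limit = limit % 22
    return limit

7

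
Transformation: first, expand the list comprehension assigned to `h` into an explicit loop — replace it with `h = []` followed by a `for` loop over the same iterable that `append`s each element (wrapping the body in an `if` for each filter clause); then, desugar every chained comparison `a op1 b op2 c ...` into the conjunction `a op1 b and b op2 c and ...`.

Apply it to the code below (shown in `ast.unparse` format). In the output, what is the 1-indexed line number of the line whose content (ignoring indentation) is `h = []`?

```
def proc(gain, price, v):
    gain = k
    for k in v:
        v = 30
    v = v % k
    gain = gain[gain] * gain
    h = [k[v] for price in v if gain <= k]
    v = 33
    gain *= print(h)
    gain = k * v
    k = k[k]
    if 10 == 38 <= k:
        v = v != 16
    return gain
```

7

Transformed code:
def proc(gain, price, v):
    gain = k
    for k in v:
        v = 30
    v = v % k
    gain = gain[gain] * gain
    h = []
    for price in v:
        if gain <= k:
            h.append(k[v])
    v = 33
    gain *= print(h)
    gain = k * v
    k = k[k]
    if 10 == 38 and 38 <= k:
        v = v != 16
    return gain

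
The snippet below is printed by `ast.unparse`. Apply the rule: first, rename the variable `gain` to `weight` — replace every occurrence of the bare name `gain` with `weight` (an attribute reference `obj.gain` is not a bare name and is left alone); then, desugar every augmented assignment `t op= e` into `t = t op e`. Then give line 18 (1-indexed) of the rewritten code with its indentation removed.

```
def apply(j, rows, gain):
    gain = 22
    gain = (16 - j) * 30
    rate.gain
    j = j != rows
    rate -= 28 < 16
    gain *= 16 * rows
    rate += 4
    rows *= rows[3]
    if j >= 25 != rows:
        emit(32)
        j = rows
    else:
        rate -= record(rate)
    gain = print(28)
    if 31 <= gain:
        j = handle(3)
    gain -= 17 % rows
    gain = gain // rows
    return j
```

Transformed code:
def apply(j, rows, weight):
    weight = 22
    weight = (16 - j) * 30
    rate.gain
    j = j != rows
    rate = rate - (28 < 16)
    weight = weight * (16 * rows)
    rate = rate + 4
    rows = rows * rows[3]
    if j >= 25 != rows:
        emit(32)
        j = rows
    else:
        rate = rate - record(rate)
    weight = print(28)
    if 31 <= weight:
        j = handle(3)
    weight = weight - 17 % rows
    weight = weight // rows
    return j

weight = weight - 17 % rows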